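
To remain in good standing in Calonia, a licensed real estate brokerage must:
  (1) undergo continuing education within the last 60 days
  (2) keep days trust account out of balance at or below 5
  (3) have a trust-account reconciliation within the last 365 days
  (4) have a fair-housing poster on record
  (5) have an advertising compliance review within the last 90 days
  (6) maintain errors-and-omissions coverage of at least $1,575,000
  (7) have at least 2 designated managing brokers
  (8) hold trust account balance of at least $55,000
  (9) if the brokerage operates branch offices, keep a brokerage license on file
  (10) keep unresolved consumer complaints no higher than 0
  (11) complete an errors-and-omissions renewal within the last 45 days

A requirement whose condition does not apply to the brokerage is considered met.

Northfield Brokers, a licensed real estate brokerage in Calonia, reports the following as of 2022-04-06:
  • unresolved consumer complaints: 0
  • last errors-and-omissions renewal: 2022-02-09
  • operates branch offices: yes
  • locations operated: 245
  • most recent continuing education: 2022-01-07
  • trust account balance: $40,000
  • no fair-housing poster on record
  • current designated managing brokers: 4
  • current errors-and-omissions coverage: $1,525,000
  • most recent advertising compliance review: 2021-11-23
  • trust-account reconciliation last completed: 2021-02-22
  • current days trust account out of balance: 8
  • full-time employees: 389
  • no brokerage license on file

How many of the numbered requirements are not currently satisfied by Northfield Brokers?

9

1. continuing education 89 days ago vs limit 60 → not met
2. days trust account out of balance 8 > 5 → not met
3. trust-account reconciliation 408 days ago vs limit 365 → not met
4. fair-housing poster absent → not met
5. advertising compliance review 134 days ago vs limit 90 → not met
6. errors-and-omissions coverage $1,525,000 < $1,575,000 → not met
7. designated managing brokers 4 ≥ 2 → met
8. trust account balance $40,000 < $55,000 → not met
9. condition 'operates branch offices' holds; brokerage license absent → not met
10. unresolved consumer complaints 0 ≤ 0 → met
11. errors-and-omissions renewal 56 days ago vs limit 45 → not met
Not met: 9 of 11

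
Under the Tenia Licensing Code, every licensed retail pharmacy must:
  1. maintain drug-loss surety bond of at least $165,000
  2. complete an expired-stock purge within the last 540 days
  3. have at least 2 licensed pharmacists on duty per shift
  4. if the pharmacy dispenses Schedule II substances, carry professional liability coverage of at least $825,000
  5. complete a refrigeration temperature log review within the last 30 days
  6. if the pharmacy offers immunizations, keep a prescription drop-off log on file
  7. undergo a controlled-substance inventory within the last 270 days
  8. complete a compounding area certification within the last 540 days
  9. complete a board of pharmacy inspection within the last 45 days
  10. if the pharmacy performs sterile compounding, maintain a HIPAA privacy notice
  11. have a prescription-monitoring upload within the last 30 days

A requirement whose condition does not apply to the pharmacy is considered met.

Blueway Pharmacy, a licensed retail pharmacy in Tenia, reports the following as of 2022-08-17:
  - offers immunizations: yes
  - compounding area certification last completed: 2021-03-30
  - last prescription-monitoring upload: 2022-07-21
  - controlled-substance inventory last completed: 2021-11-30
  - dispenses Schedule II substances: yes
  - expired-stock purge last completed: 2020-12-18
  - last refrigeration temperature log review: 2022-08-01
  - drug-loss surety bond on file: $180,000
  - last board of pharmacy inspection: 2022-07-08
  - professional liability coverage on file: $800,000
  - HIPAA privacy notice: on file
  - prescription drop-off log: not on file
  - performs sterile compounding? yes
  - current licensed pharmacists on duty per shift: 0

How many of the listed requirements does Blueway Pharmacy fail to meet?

1. drug-loss surety bond $180,000 ≥ $165,000 → met
2. expired-stock purge 607 days ago vs limit 540 → not met
3. licensed pharmacists on duty per shift 0 < 2 → not met
4. condition 'dispenses Schedule II substances' holds; professional liability coverage $800,000 < $825,000 → not met
5. refrigeration temperature log review 16 days ago vs limit 30 → met
6. condition 'offers immunizations' holds; prescription drop-off log absent → not met
7. controlled-substance inventory 260 days ago vs limit 270 → met
8. compounding area certification 505 days ago vs limit 540 → met
9. board of pharmacy inspection 40 days ago vs limit 45 → met
10. condition 'performs sterile compounding' holds; HIPAA privacy notice present → met
11. prescription-monitoring upload 27 days ago vs limit 30 → met
Not met: 4 of 11

4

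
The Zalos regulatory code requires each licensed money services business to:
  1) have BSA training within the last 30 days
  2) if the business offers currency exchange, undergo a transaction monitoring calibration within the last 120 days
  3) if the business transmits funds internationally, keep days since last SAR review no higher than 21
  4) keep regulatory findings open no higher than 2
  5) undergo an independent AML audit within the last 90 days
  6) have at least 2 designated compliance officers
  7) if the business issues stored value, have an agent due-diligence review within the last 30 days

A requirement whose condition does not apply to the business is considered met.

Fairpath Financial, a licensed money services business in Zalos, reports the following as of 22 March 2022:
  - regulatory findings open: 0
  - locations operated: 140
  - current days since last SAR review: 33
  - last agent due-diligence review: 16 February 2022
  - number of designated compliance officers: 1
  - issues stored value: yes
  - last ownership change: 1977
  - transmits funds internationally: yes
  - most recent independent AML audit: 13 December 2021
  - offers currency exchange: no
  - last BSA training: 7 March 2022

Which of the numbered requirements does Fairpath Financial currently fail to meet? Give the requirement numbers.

3, 5, 6, 7

1. BSA training 15 days ago vs limit 30 → met
2. condition 'offers currency exchange' does not hold → requirement n/a → met
3. condition 'transmits funds internationally' holds; days since last SAR review 33 > 21 → not met
4. regulatory findings open 0 ≤ 2 → met
5. independent AML audit 99 days ago vs limit 90 → not met
6. designated compliance officers 1 < 2 → not met
7. condition 'issues stored value' holds; agent due-diligence review 34 days ago vs limit 30 → not met
Not met: 3, 5, 6, 7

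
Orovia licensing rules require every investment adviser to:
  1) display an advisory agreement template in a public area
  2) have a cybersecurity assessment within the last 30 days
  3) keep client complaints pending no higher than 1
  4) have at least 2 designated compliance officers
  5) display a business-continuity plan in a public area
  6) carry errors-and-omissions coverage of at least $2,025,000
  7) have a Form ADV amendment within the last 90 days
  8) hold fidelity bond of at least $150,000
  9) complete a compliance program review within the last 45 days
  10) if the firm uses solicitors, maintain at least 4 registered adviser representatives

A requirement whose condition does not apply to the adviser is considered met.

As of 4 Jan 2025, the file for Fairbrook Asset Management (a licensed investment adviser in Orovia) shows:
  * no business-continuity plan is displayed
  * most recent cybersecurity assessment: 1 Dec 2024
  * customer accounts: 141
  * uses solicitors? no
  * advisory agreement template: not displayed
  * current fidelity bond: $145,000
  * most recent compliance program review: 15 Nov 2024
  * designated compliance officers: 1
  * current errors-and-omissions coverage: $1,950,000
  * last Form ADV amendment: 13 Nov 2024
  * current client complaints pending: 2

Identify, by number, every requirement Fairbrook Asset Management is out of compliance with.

1. advisory agreement template absent → not met
2. cybersecurity assessment 34 days ago vs limit 30 → not met
3. client complaints pending 2 > 1 → not met
4. designated compliance officers 1 < 2 → not met
5. business-continuity plan absent → not met
6. errors-and-omissions coverage $1,950,000 < $2,025,000 → not met
7. Form ADV amendment 52 days ago vs limit 90 → met
8. fidelity bond $145,000 < $150,000 → not met
9. compliance program review 50 days ago vs limit 45 → not met
10. condition 'uses solicitors' does not hold → requirement n/a → met
Not met: 1, 2, 3, 4, 5, 6, 8, 9

1, 2, 3, 4, 5, 6, 8, 9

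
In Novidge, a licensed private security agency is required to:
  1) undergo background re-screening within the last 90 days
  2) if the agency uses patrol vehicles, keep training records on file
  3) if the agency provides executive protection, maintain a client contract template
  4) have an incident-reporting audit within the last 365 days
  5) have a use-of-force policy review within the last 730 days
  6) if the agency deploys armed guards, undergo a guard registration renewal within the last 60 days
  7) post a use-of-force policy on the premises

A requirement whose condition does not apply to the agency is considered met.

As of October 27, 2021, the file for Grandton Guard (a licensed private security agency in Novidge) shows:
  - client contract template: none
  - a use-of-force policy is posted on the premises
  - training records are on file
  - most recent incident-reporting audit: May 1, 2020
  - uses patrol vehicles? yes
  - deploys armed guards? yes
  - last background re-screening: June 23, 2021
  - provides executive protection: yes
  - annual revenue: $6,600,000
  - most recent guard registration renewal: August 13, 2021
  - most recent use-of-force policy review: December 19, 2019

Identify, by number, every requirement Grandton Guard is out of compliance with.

1. background re-screening 126 days ago vs limit 90 → not met
2. condition 'uses patrol vehicles' holds; training records present → met
3. condition 'provides executive protection' holds; client contract template absent → not met
4. incident-reporting audit 544 days ago vs limit 365 → not met
5. use-of-force policy review 678 days ago vs limit 730 → met
6. condition 'deploys armed guards' holds; guard registration renewal 75 days ago vs limit 60 → not met
7. use-of-force policy present → met
Not met: 1, 3, 4, 6

1, 3, 4, 6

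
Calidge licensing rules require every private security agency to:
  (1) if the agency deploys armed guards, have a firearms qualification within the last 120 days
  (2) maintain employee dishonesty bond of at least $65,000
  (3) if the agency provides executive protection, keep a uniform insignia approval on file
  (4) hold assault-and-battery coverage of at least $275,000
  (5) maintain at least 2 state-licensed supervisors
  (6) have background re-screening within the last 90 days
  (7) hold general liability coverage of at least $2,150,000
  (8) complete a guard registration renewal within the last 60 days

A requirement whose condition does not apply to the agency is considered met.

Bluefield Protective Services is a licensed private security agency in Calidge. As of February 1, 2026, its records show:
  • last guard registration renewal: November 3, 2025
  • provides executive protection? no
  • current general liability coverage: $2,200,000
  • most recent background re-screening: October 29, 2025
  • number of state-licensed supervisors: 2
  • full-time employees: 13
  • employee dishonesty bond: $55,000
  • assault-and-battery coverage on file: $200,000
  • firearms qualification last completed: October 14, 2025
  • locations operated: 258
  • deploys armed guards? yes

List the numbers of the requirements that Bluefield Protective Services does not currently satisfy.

1. condition 'deploys armed guards' holds; firearms qualification 110 days ago vs limit 120 → met
2. employee dishonesty bond $55,000 < $65,000 → not met
3. condition 'provides executive protection' does not hold → requirement n/a → met
4. assault-and-battery coverage $200,000 < $275,000 → not met
5. state-licensed supervisors 2 ≥ 2 → met
6. background re-screening 95 days ago vs limit 90 → not met
7. general liability coverage $2,200,000 ≥ $2,150,000 → met
8. guard registration renewal 90 days ago vs limit 60 → not met
Not met: 2, 4, 6, 8

2, 4, 6, 8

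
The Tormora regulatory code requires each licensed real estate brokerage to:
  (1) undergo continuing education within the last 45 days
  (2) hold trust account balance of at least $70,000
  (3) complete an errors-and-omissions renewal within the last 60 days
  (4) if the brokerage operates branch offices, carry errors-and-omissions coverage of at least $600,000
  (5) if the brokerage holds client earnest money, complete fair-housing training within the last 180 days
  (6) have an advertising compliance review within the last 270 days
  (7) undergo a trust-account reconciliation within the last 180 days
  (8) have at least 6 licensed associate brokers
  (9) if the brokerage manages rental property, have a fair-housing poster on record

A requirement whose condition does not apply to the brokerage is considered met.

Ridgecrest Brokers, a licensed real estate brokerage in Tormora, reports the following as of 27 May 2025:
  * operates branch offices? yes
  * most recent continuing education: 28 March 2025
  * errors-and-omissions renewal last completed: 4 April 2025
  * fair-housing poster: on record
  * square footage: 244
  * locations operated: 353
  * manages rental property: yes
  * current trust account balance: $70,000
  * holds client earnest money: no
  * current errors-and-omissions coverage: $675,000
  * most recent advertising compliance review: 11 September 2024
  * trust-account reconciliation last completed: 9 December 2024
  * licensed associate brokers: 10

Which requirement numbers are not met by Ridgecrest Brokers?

1

1. continuing education 60 days ago vs limit 45 → not met
2. trust account balance $70,000 ≥ $70,000 → met
3. errors-and-omissions renewal 53 days ago vs limit 60 → met
4. condition 'operates branch offices' holds; errors-and-omissions coverage $675,000 ≥ $600,000 → met
5. condition 'holds client earnest money' does not hold → requirement n/a → met
6. advertising compliance review 258 days ago vs limit 270 → met
7. trust-account reconciliation 169 days ago vs limit 180 → met
8. licensed associate brokers 10 ≥ 6 → met
9. condition 'manages rental property' holds; fair-housing poster present → met
Not met: 1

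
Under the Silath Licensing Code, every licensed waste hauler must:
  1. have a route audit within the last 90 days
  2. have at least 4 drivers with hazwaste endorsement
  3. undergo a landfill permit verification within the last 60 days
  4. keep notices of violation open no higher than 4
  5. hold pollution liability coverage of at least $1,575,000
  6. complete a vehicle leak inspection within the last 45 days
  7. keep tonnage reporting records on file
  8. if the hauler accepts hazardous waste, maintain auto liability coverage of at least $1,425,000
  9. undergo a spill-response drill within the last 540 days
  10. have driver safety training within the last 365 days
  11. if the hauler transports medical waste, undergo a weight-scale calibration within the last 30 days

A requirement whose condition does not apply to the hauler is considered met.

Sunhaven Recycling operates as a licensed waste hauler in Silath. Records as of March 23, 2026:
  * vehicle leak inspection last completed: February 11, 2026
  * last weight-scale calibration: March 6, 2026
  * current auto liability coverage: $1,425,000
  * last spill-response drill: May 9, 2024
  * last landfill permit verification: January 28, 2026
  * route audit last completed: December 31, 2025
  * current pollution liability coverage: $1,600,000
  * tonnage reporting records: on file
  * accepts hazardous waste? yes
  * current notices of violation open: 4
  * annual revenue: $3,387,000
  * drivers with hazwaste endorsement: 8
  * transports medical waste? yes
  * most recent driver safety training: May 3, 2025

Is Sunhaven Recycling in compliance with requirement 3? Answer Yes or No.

3. landfill permit verification 54 days ago vs limit 60 → met

Yes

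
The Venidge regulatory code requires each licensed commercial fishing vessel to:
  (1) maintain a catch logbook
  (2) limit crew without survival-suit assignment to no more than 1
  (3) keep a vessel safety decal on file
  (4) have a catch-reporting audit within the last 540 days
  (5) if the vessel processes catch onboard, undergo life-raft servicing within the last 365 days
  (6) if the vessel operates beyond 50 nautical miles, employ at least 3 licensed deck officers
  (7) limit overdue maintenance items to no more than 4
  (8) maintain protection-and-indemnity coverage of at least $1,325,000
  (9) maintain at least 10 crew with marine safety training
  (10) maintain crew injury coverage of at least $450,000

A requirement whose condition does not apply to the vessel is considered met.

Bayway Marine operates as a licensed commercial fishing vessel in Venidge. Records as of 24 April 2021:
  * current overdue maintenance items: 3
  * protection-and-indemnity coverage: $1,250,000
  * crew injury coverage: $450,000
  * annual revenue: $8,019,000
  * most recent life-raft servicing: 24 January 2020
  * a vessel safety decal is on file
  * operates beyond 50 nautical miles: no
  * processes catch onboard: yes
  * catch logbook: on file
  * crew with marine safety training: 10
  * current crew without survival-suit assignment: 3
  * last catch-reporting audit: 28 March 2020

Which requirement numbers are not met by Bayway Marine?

2, 5, 8

1. catch logbook present → met
2. crew without survival-suit assignment 3 > 1 → not met
3. vessel safety decal present → met
4. catch-reporting audit 392 days ago vs limit 540 → met
5. condition 'processes catch onboard' holds; life-raft servicing 456 days ago vs limit 365 → not met
6. condition 'operates beyond 50 nautical miles' does not hold → requirement n/a → met
7. overdue maintenance items 3 ≤ 4 → met
8. protection-and-indemnity coverage $1,250,000 < $1,325,000 → not met
9. crew with marine safety training 10 ≥ 10 → met
10. crew injury coverage $450,000 ≥ $450,000 → met
Not met: 2, 5, 8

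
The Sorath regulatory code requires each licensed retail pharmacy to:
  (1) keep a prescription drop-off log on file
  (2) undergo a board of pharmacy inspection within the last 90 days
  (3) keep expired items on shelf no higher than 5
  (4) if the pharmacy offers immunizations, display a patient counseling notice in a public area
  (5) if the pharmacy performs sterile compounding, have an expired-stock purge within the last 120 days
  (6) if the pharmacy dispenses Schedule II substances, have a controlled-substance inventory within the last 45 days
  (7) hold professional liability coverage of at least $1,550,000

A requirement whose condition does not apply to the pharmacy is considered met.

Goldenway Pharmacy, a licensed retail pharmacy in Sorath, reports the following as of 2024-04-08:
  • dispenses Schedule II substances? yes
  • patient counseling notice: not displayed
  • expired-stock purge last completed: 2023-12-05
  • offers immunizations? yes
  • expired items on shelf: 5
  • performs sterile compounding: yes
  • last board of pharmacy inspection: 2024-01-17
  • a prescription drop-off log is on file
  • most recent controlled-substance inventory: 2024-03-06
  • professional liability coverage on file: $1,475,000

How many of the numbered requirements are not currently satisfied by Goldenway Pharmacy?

3

1. prescription drop-off log present → met
2. board of pharmacy inspection 82 days ago vs limit 90 → met
3. expired items on shelf 5 ≤ 5 → met
4. condition 'offers immunizations' holds; patient counseling notice absent → not met
5. condition 'performs sterile compounding' holds; expired-stock purge 125 days ago vs limit 120 → not met
6. condition 'dispenses Schedule II substances' holds; controlled-substance inventory 33 days ago vs limit 45 → met
7. professional liability coverage $1,475,000 < $1,550,000 → not met
Not met: 3 of 7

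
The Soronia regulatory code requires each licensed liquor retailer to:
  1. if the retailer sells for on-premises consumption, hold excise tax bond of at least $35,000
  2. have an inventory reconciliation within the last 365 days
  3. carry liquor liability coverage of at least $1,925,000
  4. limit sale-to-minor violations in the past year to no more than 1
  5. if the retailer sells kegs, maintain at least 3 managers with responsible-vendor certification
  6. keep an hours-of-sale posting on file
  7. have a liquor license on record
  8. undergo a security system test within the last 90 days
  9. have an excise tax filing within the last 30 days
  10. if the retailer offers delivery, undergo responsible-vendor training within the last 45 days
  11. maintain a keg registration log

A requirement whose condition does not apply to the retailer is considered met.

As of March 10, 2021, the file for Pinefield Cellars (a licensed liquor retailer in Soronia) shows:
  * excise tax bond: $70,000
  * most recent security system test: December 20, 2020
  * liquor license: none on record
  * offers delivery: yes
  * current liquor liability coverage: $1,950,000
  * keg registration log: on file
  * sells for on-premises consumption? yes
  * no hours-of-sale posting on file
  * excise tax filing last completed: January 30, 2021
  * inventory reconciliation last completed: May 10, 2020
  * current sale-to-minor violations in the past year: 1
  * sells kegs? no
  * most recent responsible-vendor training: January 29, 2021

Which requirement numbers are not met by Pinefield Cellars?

1. condition 'sells for on-premises consumption' holds; excise tax bond $70,000 ≥ $35,000 → met
2. inventory reconciliation 304 days ago vs limit 365 → met
3. liquor liability coverage $1,950,000 ≥ $1,925,000 → met
4. sale-to-minor violations in the past year 1 ≤ 1 → met
5. condition 'sells kegs' does not hold → requirement n/a → met
6. hours-of-sale posting absent → not met
7. liquor license absent → not met
8. security system test 80 days ago vs limit 90 → met
9. excise tax filing 39 days ago vs limit 30 → not met
10. condition 'offers delivery' holds; responsible-vendor training 40 days ago vs limit 45 → met
11. keg registration log present → met
Not met: 6, 7, 9

6, 7, 9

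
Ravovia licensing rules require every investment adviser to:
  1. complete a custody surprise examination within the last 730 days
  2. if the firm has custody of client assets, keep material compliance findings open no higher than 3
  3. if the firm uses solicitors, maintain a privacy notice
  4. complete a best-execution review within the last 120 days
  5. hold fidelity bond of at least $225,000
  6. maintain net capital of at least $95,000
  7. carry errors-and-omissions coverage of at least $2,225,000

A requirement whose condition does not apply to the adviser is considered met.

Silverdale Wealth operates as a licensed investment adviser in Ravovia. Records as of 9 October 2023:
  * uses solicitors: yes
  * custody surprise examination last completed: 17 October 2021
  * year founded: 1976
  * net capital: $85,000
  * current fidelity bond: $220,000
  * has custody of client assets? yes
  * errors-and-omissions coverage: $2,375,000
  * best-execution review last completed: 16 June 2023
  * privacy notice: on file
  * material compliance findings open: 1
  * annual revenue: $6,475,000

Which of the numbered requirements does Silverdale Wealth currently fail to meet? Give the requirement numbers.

1. custody surprise examination 722 days ago vs limit 730 → met
2. condition 'has custody of client assets' holds; material compliance findings open 1 ≤ 3 → met
3. condition 'uses solicitors' holds; privacy notice present → met
4. best-execution review 115 days ago vs limit 120 → met
5. fidelity bond $220,000 < $225,000 → not met
6. net capital $85,000 < $95,000 → not met
7. errors-and-omissions coverage $2,375,000 ≥ $2,225,000 → met
Not met: 5, 6

5, 6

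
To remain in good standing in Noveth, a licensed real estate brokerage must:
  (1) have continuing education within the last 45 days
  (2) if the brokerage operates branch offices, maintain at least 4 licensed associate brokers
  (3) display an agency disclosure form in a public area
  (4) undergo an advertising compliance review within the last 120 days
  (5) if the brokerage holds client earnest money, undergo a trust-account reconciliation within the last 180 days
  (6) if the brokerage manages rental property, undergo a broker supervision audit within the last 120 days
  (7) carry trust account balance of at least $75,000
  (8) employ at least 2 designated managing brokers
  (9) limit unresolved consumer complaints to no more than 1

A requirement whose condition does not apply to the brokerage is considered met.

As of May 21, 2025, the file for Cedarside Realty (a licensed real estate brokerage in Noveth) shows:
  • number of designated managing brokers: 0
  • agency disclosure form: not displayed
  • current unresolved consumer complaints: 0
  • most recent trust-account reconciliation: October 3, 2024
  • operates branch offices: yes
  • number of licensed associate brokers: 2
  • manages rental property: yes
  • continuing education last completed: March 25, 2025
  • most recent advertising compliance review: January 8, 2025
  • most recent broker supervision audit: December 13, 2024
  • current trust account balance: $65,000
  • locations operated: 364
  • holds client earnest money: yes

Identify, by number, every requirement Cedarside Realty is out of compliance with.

1, 2, 3, 4, 5, 6, 7, 8

1. continuing education 57 days ago vs limit 45 → not met
2. condition 'operates branch offices' holds; licensed associate brokers 2 < 4 → not met
3. agency disclosure form absent → not met
4. advertising compliance review 133 days ago vs limit 120 → not met
5. condition 'holds client earnest money' holds; trust-account reconciliation 230 days ago vs limit 180 → not met
6. condition 'manages rental property' holds; broker supervision audit 159 days ago vs limit 120 → not met
7. trust account balance $65,000 < $75,000 → not met
8. designated managing brokers 0 < 2 → not met
9. unresolved consumer complaints 0 ≤ 1 → met
Not met: 1, 2, 3, 4, 5, 6, 7, 8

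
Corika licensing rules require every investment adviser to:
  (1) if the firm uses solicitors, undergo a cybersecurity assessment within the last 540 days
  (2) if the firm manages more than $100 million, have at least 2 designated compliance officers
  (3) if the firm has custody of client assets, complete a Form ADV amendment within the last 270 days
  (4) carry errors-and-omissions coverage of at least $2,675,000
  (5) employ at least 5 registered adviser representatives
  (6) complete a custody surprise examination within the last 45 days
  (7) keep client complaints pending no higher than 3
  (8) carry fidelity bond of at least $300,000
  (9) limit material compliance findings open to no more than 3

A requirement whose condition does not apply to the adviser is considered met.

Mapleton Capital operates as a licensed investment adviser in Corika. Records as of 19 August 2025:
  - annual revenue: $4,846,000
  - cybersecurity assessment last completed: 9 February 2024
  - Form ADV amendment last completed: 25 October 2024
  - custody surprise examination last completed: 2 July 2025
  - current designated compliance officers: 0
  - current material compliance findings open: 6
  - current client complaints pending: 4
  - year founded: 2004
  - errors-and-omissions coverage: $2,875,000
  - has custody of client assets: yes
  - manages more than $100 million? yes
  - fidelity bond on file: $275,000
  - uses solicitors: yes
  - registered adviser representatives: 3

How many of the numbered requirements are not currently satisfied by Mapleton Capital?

8

1. condition 'uses solicitors' holds; cybersecurity assessment 557 days ago vs limit 540 → not met
2. condition 'manages more than $100 million' holds; designated compliance officers 0 < 2 → not met
3. condition 'has custody of client assets' holds; Form ADV amendment 298 days ago vs limit 270 → not met
4. errors-and-omissions coverage $2,875,000 ≥ $2,675,000 → met
5. registered adviser representatives 3 < 5 → not met
6. custody surprise examination 48 days ago vs limit 45 → not met
7. client complaints pending 4 > 3 → not met
8. fidelity bond $275,000 < $300,000 → not met
9. material compliance findings open 6 > 3 → not met
Not met: 8 of 9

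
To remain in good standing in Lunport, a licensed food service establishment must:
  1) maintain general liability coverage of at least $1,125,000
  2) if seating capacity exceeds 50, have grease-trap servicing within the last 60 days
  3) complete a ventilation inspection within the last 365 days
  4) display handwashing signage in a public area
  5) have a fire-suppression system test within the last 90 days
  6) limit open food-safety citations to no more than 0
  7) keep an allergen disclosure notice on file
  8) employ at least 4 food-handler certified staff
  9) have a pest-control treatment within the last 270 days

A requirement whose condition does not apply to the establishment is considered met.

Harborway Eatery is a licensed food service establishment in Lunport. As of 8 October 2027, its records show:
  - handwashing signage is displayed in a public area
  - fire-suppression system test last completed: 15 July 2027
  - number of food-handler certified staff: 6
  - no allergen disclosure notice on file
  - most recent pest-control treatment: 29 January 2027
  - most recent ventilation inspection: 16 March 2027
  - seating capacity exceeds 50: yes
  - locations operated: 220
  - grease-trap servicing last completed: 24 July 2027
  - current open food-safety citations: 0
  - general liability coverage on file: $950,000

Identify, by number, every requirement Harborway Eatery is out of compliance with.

1, 2, 7

1. general liability coverage $950,000 < $1,125,000 → not met
2. condition 'seating capacity exceeds 50' holds; grease-trap servicing 76 days ago vs limit 60 → not met
3. ventilation inspection 206 days ago vs limit 365 → met
4. handwashing signage present → met
5. fire-suppression system test 85 days ago vs limit 90 → met
6. open food-safety citations 0 ≤ 0 → met
7. allergen disclosure notice absent → not met
8. food-handler certified staff 6 ≥ 4 → met
9. pest-control treatment 252 days ago vs limit 270 → met
Not met: 1, 2, 7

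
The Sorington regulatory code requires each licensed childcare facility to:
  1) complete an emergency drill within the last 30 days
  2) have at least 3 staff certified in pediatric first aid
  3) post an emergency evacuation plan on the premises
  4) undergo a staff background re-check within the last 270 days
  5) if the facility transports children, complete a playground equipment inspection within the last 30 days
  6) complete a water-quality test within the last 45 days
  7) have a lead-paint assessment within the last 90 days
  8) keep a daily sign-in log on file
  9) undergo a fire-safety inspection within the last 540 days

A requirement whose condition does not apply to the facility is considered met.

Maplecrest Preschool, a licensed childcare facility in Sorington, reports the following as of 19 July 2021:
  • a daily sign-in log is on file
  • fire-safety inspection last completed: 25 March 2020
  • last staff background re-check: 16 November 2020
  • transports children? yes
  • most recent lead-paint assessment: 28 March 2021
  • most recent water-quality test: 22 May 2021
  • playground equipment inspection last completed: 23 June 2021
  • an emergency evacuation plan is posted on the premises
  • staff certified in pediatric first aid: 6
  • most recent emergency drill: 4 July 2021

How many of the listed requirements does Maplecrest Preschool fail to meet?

1. emergency drill 15 days ago vs limit 30 → met
2. staff certified in pediatric first aid 6 ≥ 3 → met
3. emergency evacuation plan present → met
4. staff background re-check 245 days ago vs limit 270 → met
5. condition 'transports children' holds; playground equipment inspection 26 days ago vs limit 30 → met
6. water-quality test 58 days ago vs limit 45 → not met
7. lead-paint assessment 113 days ago vs limit 90 → not met
8. daily sign-in log present → met
9. fire-safety inspection 481 days ago vs limit 540 → met
Not met: 2 of 9

2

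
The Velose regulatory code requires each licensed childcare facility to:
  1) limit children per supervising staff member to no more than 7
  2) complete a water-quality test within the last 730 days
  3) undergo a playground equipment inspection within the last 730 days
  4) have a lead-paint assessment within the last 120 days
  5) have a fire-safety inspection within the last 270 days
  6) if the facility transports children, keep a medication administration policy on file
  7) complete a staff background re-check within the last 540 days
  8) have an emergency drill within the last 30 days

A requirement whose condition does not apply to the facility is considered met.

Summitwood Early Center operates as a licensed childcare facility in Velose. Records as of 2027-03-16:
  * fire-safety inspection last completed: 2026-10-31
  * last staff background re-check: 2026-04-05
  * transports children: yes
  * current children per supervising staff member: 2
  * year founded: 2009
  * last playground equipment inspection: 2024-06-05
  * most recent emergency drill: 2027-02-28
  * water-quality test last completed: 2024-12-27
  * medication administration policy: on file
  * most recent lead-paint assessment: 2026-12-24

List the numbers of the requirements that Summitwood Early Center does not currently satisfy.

2, 3

1. children per supervising staff member 2 ≤ 7 → met
2. water-quality test 809 days ago vs limit 730 → not met
3. playground equipment inspection 1014 days ago vs limit 730 → not met
4. lead-paint assessment 82 days ago vs limit 120 → met
5. fire-safety inspection 136 days ago vs limit 270 → met
6. condition 'transports children' holds; medication administration policy present → met
7. staff background re-check 345 days ago vs limit 540 → met
8. emergency drill 16 days ago vs limit 30 → met
Not met: 2, 3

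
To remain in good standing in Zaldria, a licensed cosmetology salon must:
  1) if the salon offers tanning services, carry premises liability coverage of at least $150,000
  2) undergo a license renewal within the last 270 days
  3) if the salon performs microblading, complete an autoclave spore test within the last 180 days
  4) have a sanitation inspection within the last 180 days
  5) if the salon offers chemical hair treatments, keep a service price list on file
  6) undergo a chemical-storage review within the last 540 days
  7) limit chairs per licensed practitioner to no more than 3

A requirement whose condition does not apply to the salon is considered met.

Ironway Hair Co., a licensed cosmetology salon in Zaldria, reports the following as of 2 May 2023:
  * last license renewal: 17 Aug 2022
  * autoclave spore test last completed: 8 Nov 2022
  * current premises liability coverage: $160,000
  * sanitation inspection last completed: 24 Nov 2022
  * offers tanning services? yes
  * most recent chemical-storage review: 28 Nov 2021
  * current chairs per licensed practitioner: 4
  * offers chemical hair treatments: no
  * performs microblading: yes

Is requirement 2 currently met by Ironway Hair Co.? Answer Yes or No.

Yes

2. license renewal 258 days ago vs limit 270 → met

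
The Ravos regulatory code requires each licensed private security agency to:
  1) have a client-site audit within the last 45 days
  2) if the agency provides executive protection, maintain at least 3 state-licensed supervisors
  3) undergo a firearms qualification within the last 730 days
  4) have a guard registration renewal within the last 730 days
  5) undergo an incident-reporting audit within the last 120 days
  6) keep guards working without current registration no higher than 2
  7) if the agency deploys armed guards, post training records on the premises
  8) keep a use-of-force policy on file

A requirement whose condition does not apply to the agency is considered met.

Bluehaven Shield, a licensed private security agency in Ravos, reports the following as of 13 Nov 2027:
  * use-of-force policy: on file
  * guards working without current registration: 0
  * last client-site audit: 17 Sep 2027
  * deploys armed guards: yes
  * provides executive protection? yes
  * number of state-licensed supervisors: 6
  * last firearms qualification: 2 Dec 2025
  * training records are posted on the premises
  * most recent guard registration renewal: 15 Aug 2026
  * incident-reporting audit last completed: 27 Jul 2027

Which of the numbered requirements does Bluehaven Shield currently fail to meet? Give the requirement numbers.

1

1. client-site audit 57 days ago vs limit 45 → not met
2. condition 'provides executive protection' holds; state-licensed supervisors 6 ≥ 3 → met
3. firearms qualification 711 days ago vs limit 730 → met
4. guard registration renewal 455 days ago vs limit 730 → met
5. incident-reporting audit 109 days ago vs limit 120 → met
6. guards working without current registration 0 ≤ 2 → met
7. condition 'deploys armed guards' holds; training records present → met
8. use-of-force policy present → met
Not met: 1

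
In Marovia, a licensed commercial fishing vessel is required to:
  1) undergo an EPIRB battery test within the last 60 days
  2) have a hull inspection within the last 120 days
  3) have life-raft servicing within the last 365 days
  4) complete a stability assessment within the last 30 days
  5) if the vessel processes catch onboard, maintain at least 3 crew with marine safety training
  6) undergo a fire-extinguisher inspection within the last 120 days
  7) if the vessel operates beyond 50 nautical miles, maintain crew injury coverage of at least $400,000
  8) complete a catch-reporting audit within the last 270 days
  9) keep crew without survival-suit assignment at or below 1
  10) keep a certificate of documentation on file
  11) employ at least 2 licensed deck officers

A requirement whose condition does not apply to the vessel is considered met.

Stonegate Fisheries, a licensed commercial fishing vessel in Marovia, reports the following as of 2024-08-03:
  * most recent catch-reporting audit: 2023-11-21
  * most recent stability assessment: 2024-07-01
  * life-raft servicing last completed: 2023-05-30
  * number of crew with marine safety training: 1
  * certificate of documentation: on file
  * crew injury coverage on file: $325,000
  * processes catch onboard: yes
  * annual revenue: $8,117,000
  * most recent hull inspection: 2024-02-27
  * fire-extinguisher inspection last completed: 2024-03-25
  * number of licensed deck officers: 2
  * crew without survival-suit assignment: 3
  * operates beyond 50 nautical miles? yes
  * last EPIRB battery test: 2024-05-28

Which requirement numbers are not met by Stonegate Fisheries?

1. EPIRB battery test 67 days ago vs limit 60 → not met
2. hull inspection 158 days ago vs limit 120 → not met
3. life-raft servicing 431 days ago vs limit 365 → not met
4. stability assessment 33 days ago vs limit 30 → not met
5. condition 'processes catch onboard' holds; crew with marine safety training 1 < 3 → not met
6. fire-extinguisher inspection 131 days ago vs limit 120 → not met
7. condition 'operates beyond 50 nautical miles' holds; crew injury coverage $325,000 < $400,000 → not met
8. catch-reporting audit 256 days ago vs limit 270 → met
9. crew without survival-suit assignment 3 > 1 → not met
10. certificate of documentation present → met
11. licensed deck officers 2 ≥ 2 → met
Not met: 1, 2, 3, 4, 5, 6, 7, 9

1, 2, 3, 4, 5, 6, 7, 9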